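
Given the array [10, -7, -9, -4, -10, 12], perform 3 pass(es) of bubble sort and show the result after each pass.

After pass 1: [-7, -9, -4, -10, 10, 12] (4 swaps)
After pass 2: [-9, -7, -10, -4, 10, 12] (2 swaps)
After pass 3: [-9, -10, -7, -4, 10, 12] (1 swaps)
Total swaps: 7


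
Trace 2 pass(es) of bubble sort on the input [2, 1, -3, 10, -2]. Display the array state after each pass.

After pass 1: [1, -3, 2, -2, 10] (3 swaps)
After pass 2: [-3, 1, -2, 2, 10] (2 swaps)
Total swaps: 5


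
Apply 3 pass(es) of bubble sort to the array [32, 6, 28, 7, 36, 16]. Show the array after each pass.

After pass 1: [6, 28, 7, 32, 16, 36] (4 swaps)
After pass 2: [6, 7, 28, 16, 32, 36] (2 swaps)
After pass 3: [6, 7, 16, 28, 32, 36] (1 swaps)
Total swaps: 7


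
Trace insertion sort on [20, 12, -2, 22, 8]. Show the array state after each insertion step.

First element 20 is already 'sorted'
Insert 12: shifted 1 elements -> [12, 20, -2, 22, 8]
Insert -2: shifted 2 elements -> [-2, 12, 20, 22, 8]
Insert 22: shifted 0 elements -> [-2, 12, 20, 22, 8]
Insert 8: shifted 3 elements -> [-2, 8, 12, 20, 22]


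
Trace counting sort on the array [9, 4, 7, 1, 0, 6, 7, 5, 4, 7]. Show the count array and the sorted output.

Count array: [1, 1, 0, 0, 2, 1, 1, 3, 0, 1]
(count[i] = number of elements equal to i)
Cumulative count: [1, 2, 2, 2, 4, 5, 6, 9, 9, 10]
Sorted: [0, 1, 4, 4, 5, 6, 7, 7, 7, 9]


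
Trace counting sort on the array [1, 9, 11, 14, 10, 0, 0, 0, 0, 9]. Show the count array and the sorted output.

Count array: [4, 1, 0, 0, 0, 0, 0, 0, 0, 2, 1, 1, 0, 0, 1]
(count[i] = number of elements equal to i)
Cumulative count: [4, 5, 5, 5, 5, 5, 5, 5, 5, 7, 8, 9, 9, 9, 10]
Sorted: [0, 0, 0, 0, 1, 9, 9, 10, 11, 14]


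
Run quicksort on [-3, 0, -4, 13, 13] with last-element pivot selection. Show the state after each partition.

Partition 1: pivot=13 at index 4 -> [-3, 0, -4, 13, 13]
Partition 2: pivot=13 at index 3 -> [-3, 0, -4, 13, 13]
Partition 3: pivot=-4 at index 0 -> [-4, 0, -3, 13, 13]
Partition 4: pivot=-3 at index 1 -> [-4, -3, 0, 13, 13]


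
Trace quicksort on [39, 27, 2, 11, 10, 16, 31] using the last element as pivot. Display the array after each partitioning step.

Partition 1: pivot=31 at index 5 -> [27, 2, 11, 10, 16, 31, 39]
Partition 2: pivot=16 at index 3 -> [2, 11, 10, 16, 27, 31, 39]
Partition 3: pivot=10 at index 1 -> [2, 10, 11, 16, 27, 31, 39]


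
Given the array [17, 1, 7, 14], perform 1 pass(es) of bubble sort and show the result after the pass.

After pass 1: [1, 7, 14, 17] (3 swaps)
Total swaps: 3


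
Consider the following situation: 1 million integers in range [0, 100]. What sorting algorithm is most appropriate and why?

Best choice: Counting sort
Reason: O(n + k) where k=100 is small; linear time beats O(n log n)


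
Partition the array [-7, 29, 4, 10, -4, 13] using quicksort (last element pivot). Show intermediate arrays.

Partition 1: pivot=13 at index 4 -> [-7, 4, 10, -4, 13, 29]
Partition 2: pivot=-4 at index 1 -> [-7, -4, 10, 4, 13, 29]
Partition 3: pivot=4 at index 2 -> [-7, -4, 4, 10, 13, 29]


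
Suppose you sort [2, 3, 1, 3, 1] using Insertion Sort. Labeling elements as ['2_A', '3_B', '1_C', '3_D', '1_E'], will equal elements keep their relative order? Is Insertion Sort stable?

Trace Insertion Sort on the labeled array (the key is the number; the letter only tracks identity):
  Insert 3_B at index 1: [2_A, 3_B, 1_C, 3_D, 1_E]
  Insert 1_C at index 0: [1_C, 2_A, 3_B, 3_D, 1_E]
  Insert 3_D at index 3: [1_C, 2_A, 3_B, 3_D, 1_E]
  Insert 1_E at index 1: [1_C, 1_E, 2_A, 3_B, 3_D]
Final order: [1_C, 1_E, 2_A, 3_B, 3_D]
Equal keys:
  value 1: originally 1_C, 1_E; after sorting 1_C, 1_E -> order preserved
  value 3: originally 3_B, 3_D; after sorting 3_B, 3_D -> order preserved
All equal keys kept their original relative order. Insertion Sort is stable: elements are shifted only while they are strictly greater than the key, so a key is inserted after any equal elements already placed.
Answer: Stable


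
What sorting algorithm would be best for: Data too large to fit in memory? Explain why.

Best choice: External merge sort
Reason: Minimizes disk I/O by sequential reads/writes


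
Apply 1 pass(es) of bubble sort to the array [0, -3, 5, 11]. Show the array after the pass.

After pass 1: [-3, 0, 5, 11] (1 swaps)
Total swaps: 1


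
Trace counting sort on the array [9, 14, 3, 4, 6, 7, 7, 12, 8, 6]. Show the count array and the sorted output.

Count array: [0, 0, 0, 1, 1, 0, 2, 2, 1, 1, 0, 0, 1, 0, 1]
(count[i] = number of elements equal to i)
Cumulative count: [0, 0, 0, 1, 2, 2, 4, 6, 7, 8, 8, 8, 9, 9, 10]
Sorted: [3, 4, 6, 6, 7, 7, 8, 9, 12, 14]


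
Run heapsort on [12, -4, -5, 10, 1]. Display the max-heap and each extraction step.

Build heap: [12, 10, -5, -4, 1]
Extract 12: [10, 1, -5, -4, 12]
Extract 10: [1, -4, -5, 10, 12]
Extract 1: [-4, -5, 1, 10, 12]
Extract -4: [-5, -4, 1, 10, 12]


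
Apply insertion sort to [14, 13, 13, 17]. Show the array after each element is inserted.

First element 14 is already 'sorted'
Insert 13: shifted 1 elements -> [13, 14, 13, 17]
Insert 13: shifted 1 elements -> [13, 13, 14, 17]
Insert 17: shifted 0 elements -> [13, 13, 14, 17]


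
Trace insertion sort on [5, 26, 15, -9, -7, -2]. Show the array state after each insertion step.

First element 5 is already 'sorted'
Insert 26: shifted 0 elements -> [5, 26, 15, -9, -7, -2]
Insert 15: shifted 1 elements -> [5, 15, 26, -9, -7, -2]
Insert -9: shifted 3 elements -> [-9, 5, 15, 26, -7, -2]
Insert -7: shifted 3 elements -> [-9, -7, 5, 15, 26, -2]
Insert -2: shifted 3 elements -> [-9, -7, -2, 5, 15, 26]


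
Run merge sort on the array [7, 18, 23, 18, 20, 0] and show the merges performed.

Divide and conquer:
  Merge [18] + [23] -> [18, 23]
  Merge [7] + [18, 23] -> [7, 18, 23]
  Merge [20] + [0] -> [0, 20]
  Merge [18] + [0, 20] -> [0, 18, 20]
  Merge [7, 18, 23] + [0, 18, 20] -> [0, 7, 18, 18, 20, 23]


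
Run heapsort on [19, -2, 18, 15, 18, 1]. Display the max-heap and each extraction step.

Build heap: [19, 18, 18, 15, -2, 1]
Extract 19: [18, 15, 18, 1, -2, 19]
Extract 18: [18, 15, -2, 1, 18, 19]
Extract 18: [15, 1, -2, 18, 18, 19]
Extract 15: [1, -2, 15, 18, 18, 19]
Extract 1: [-2, 1, 15, 18, 18, 19]


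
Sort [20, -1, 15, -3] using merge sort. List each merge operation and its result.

Divide and conquer:
  Merge [20] + [-1] -> [-1, 20]
  Merge [15] + [-3] -> [-3, 15]
  Merge [-1, 20] + [-3, 15] -> [-3, -1, 15, 20]


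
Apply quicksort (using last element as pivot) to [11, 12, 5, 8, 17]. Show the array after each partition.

Partition 1: pivot=17 at index 4 -> [11, 12, 5, 8, 17]
Partition 2: pivot=8 at index 1 -> [5, 8, 11, 12, 17]
Partition 3: pivot=12 at index 3 -> [5, 8, 11, 12, 17]


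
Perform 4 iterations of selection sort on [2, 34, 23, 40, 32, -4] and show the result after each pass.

Pass 1: Select minimum -4 at index 5, swap -> [-4, 34, 23, 40, 32, 2]
Pass 2: Select minimum 2 at index 5, swap -> [-4, 2, 23, 40, 32, 34]
Pass 3: Select minimum 23 at index 2, swap -> [-4, 2, 23, 40, 32, 34]
Pass 4: Select minimum 32 at index 4, swap -> [-4, 2, 23, 32, 40, 34]


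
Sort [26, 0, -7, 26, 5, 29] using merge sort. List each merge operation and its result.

Divide and conquer:
  Merge [0] + [-7] -> [-7, 0]
  Merge [26] + [-7, 0] -> [-7, 0, 26]
  Merge [5] + [29] -> [5, 29]
  Merge [26] + [5, 29] -> [5, 26, 29]
  Merge [-7, 0, 26] + [5, 26, 29] -> [-7, 0, 5, 26, 26, 29]


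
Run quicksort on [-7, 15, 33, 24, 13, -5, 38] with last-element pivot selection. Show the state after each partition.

Partition 1: pivot=38 at index 6 -> [-7, 15, 33, 24, 13, -5, 38]
Partition 2: pivot=-5 at index 1 -> [-7, -5, 33, 24, 13, 15, 38]
Partition 3: pivot=15 at index 3 -> [-7, -5, 13, 15, 33, 24, 38]
Partition 4: pivot=24 at index 4 -> [-7, -5, 13, 15, 24, 33, 38]


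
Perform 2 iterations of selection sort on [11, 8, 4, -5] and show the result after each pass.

Pass 1: Select minimum -5 at index 3, swap -> [-5, 8, 4, 11]
Pass 2: Select minimum 4 at index 2, swap -> [-5, 4, 8, 11]


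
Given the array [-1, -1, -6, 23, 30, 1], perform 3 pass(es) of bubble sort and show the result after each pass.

After pass 1: [-1, -6, -1, 23, 1, 30] (2 swaps)
After pass 2: [-6, -1, -1, 1, 23, 30] (2 swaps)
After pass 3: [-6, -1, -1, 1, 23, 30] (0 swaps)
Total swaps: 4


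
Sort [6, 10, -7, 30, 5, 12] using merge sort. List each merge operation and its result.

Divide and conquer:
  Merge [10] + [-7] -> [-7, 10]
  Merge [6] + [-7, 10] -> [-7, 6, 10]
  Merge [5] + [12] -> [5, 12]
  Merge [30] + [5, 12] -> [5, 12, 30]
  Merge [-7, 6, 10] + [5, 12, 30] -> [-7, 5, 6, 10, 12, 30]


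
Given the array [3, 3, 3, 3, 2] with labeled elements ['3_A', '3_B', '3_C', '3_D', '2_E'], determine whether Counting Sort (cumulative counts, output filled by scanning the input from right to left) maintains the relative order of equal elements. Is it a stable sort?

Trace Counting Sort on the labeled array (the key is the number; the letter only tracks identity):
  Counts for values 0..3: [0, 0, 1, 4]
  Cumulative counts: [0, 0, 1, 5]
  Scan right to left: place 2_E at output index 0
  Scan right to left: place 3_D at output index 4
  Scan right to left: place 3_C at output index 3
  Scan right to left: place 3_B at output index 2
  Scan right to left: place 3_A at output index 1
  Output: [2_E, 3_A, 3_B, 3_C, 3_D]
Equal keys:
  value 3: originally 3_A, 3_B, 3_C, 3_D; after sorting 3_A, 3_B, 3_C, 3_D -> order preserved
All equal keys kept their original relative order. Counting Sort is stable: scanning the input right to left with decreasing cumulative counts places later duplicates at later output positions.
Answer: Stable


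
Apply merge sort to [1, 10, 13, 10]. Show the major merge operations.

Divide and conquer:
  Merge [1] + [10] -> [1, 10]
  Merge [13] + [10] -> [10, 13]
  Merge [1, 10] + [10, 13] -> [1, 10, 10, 13]


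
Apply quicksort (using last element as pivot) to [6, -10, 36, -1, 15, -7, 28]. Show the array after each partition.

Partition 1: pivot=28 at index 5 -> [6, -10, -1, 15, -7, 28, 36]
Partition 2: pivot=-7 at index 1 -> [-10, -7, -1, 15, 6, 28, 36]
Partition 3: pivot=6 at index 3 -> [-10, -7, -1, 6, 15, 28, 36]


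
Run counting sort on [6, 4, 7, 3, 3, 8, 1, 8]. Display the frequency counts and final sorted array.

Count array: [0, 1, 0, 2, 1, 0, 1, 1, 2]
(count[i] = number of elements equal to i)
Cumulative count: [0, 1, 1, 3, 4, 4, 5, 6, 8]
Sorted: [1, 3, 3, 4, 6, 7, 8, 8]


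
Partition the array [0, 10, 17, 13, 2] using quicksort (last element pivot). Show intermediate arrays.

Partition 1: pivot=2 at index 1 -> [0, 2, 17, 13, 10]
Partition 2: pivot=10 at index 2 -> [0, 2, 10, 13, 17]
Partition 3: pivot=17 at index 4 -> [0, 2, 10, 13, 17]


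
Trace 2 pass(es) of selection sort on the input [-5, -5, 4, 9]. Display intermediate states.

Pass 1: Select minimum -5 at index 0, swap -> [-5, -5, 4, 9]
Pass 2: Select minimum -5 at index 1, swap -> [-5, -5, 4, 9]


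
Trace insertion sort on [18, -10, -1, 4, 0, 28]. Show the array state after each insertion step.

First element 18 is already 'sorted'
Insert -10: shifted 1 elements -> [-10, 18, -1, 4, 0, 28]
Insert -1: shifted 1 elements -> [-10, -1, 18, 4, 0, 28]
Insert 4: shifted 1 elements -> [-10, -1, 4, 18, 0, 28]
Insert 0: shifted 2 elements -> [-10, -1, 0, 4, 18, 28]
Insert 28: shifted 0 elements -> [-10, -1, 0, 4, 18, 28]


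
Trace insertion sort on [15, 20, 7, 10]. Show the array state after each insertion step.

First element 15 is already 'sorted'
Insert 20: shifted 0 elements -> [15, 20, 7, 10]
Insert 7: shifted 2 elements -> [7, 15, 20, 10]
Insert 10: shifted 2 elements -> [7, 10, 15, 20]


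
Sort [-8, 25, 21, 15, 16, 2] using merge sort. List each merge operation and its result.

Divide and conquer:
  Merge [25] + [21] -> [21, 25]
  Merge [-8] + [21, 25] -> [-8, 21, 25]
  Merge [16] + [2] -> [2, 16]
  Merge [15] + [2, 16] -> [2, 15, 16]
  Merge [-8, 21, 25] + [2, 15, 16] -> [-8, 2, 15, 16, 21, 25]


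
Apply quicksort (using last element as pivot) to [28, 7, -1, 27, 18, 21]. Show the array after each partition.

Partition 1: pivot=21 at index 3 -> [7, -1, 18, 21, 28, 27]
Partition 2: pivot=18 at index 2 -> [7, -1, 18, 21, 28, 27]
Partition 3: pivot=-1 at index 0 -> [-1, 7, 18, 21, 28, 27]
Partition 4: pivot=27 at index 4 -> [-1, 7, 18, 21, 27, 28]


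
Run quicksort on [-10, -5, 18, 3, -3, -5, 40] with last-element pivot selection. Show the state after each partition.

Partition 1: pivot=40 at index 6 -> [-10, -5, 18, 3, -3, -5, 40]
Partition 2: pivot=-5 at index 2 -> [-10, -5, -5, 3, -3, 18, 40]
Partition 3: pivot=-5 at index 1 -> [-10, -5, -5, 3, -3, 18, 40]
Partition 4: pivot=18 at index 5 -> [-10, -5, -5, 3, -3, 18, 40]
Partition 5: pivot=-3 at index 3 -> [-10, -5, -5, -3, 3, 18, 40]


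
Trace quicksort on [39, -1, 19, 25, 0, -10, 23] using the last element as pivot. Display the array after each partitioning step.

Partition 1: pivot=23 at index 4 -> [-1, 19, 0, -10, 23, 25, 39]
Partition 2: pivot=-10 at index 0 -> [-10, 19, 0, -1, 23, 25, 39]
Partition 3: pivot=-1 at index 1 -> [-10, -1, 0, 19, 23, 25, 39]
Partition 4: pivot=19 at index 3 -> [-10, -1, 0, 19, 23, 25, 39]
Partition 5: pivot=39 at index 6 -> [-10, -1, 0, 19, 23, 25, 39]


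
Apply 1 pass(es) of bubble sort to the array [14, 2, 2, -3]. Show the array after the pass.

After pass 1: [2, 2, -3, 14] (3 swaps)
Total swaps: 3


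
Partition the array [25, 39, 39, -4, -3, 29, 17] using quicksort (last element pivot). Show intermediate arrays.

Partition 1: pivot=17 at index 2 -> [-4, -3, 17, 25, 39, 29, 39]
Partition 2: pivot=-3 at index 1 -> [-4, -3, 17, 25, 39, 29, 39]
Partition 3: pivot=39 at index 6 -> [-4, -3, 17, 25, 39, 29, 39]
Partition 4: pivot=29 at index 4 -> [-4, -3, 17, 25, 29, 39, 39]


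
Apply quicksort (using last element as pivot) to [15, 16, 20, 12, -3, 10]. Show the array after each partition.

Partition 1: pivot=10 at index 1 -> [-3, 10, 20, 12, 15, 16]
Partition 2: pivot=16 at index 4 -> [-3, 10, 12, 15, 16, 20]
Partition 3: pivot=15 at index 3 -> [-3, 10, 12, 15, 16, 20]


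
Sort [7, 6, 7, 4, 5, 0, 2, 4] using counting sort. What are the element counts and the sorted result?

Count array: [1, 0, 1, 0, 2, 1, 1, 2]
(count[i] = number of elements equal to i)
Cumulative count: [1, 1, 2, 2, 4, 5, 6, 8]
Sorted: [0, 2, 4, 4, 5, 6, 7, 7]


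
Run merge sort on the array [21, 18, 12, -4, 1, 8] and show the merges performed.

Divide and conquer:
  Merge [18] + [12] -> [12, 18]
  Merge [21] + [12, 18] -> [12, 18, 21]
  Merge [1] + [8] -> [1, 8]
  Merge [-4] + [1, 8] -> [-4, 1, 8]
  Merge [12, 18, 21] + [-4, 1, 8] -> [-4, 1, 8, 12, 18, 21]


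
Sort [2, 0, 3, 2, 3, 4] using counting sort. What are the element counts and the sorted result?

Count array: [1, 0, 2, 2, 1]
(count[i] = number of elements equal to i)
Cumulative count: [1, 1, 3, 5, 6]
Sorted: [0, 2, 2, 3, 3, 4]


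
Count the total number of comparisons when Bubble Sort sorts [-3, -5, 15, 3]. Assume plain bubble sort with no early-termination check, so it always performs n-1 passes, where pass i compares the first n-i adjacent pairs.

Pass 1: compare adjacent pairs (0,1)..(2,3) = 3 comparison(s), 2 swap(s) -> [-5, -3, 3, 15]
Pass 2: compare adjacent pairs (0,1)..(1,2) = 2 comparison(s), 0 swap(s) -> [-5, -3, 3, 15]
Pass 3: compare adjacent pairs (0,1)..(0,1) = 1 comparison(s), 0 swap(s) -> [-5, -3, 3, 15]
Total comparisons: 3 + 2 + 1 = 6


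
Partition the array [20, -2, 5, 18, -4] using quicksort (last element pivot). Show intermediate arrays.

Partition 1: pivot=-4 at index 0 -> [-4, -2, 5, 18, 20]
Partition 2: pivot=20 at index 4 -> [-4, -2, 5, 18, 20]
Partition 3: pivot=18 at index 3 -> [-4, -2, 5, 18, 20]
Partition 4: pivot=5 at index 2 -> [-4, -2, 5, 18, 20]


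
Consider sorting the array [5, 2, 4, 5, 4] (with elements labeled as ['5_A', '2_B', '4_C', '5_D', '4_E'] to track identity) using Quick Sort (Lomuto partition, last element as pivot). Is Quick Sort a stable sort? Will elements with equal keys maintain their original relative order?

Trace Quick Sort on the labeled array (the key is the number; the letter only tracks identity):
  Partition indices 0..4 around pivot 4_E -> [2_B, 4_C, 4_E, 5_D, 5_A]
  Partition indices 0..1 around pivot 4_C -> [2_B, 4_C, 4_E, 5_D, 5_A]
  Partition indices 3..4 around pivot 5_A -> [2_B, 4_C, 4_E, 5_D, 5_A]
Final order: [2_B, 4_C, 4_E, 5_D, 5_A]
Equal keys:
  value 4: originally 4_C, 4_E; after sorting 4_C, 4_E -> order preserved
  value 5: originally 5_A, 5_D; after sorting 5_D, 5_A -> order changed
Equal keys were reordered, so Quick Sort is not stable: partition swaps elements across long distances and can reorder equal keys. (One such input is enough; an unstable sort may happen to preserve order on other inputs, but it gives no guarantee.)
Answer: Not stable


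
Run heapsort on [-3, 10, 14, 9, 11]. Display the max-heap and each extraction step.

Build heap: [14, 11, -3, 9, 10]
Extract 14: [11, 10, -3, 9, 14]
Extract 11: [10, 9, -3, 11, 14]
Extract 10: [9, -3, 10, 11, 14]
Extract 9: [-3, 9, 10, 11, 14]


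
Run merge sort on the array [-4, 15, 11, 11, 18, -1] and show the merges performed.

Divide and conquer:
  Merge [15] + [11] -> [11, 15]
  Merge [-4] + [11, 15] -> [-4, 11, 15]
  Merge [18] + [-1] -> [-1, 18]
  Merge [11] + [-1, 18] -> [-1, 11, 18]
  Merge [-4, 11, 15] + [-1, 11, 18] -> [-4, -1, 11, 11, 15, 18]


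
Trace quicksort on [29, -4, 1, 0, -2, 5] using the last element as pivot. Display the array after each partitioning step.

Partition 1: pivot=5 at index 4 -> [-4, 1, 0, -2, 5, 29]
Partition 2: pivot=-2 at index 1 -> [-4, -2, 0, 1, 5, 29]
Partition 3: pivot=1 at index 3 -> [-4, -2, 0, 1, 5, 29]


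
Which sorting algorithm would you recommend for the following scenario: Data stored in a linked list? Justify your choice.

Best choice: Merge sort
Reason: Merge sort doesn't require random access; can be done in O(1) extra space for linked lists


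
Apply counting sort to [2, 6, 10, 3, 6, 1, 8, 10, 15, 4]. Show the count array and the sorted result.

Count array: [0, 1, 1, 1, 1, 0, 2, 0, 1, 0, 2, 0, 0, 0, 0, 1]
(count[i] = number of elements equal to i)
Cumulative count: [0, 1, 2, 3, 4, 4, 6, 6, 7, 7, 9, 9, 9, 9, 9, 10]
Sorted: [1, 2, 3, 4, 6, 6, 8, 10, 10, 15]


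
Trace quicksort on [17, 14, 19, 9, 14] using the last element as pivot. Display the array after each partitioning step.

Partition 1: pivot=14 at index 2 -> [14, 9, 14, 17, 19]
Partition 2: pivot=9 at index 0 -> [9, 14, 14, 17, 19]
Partition 3: pivot=19 at index 4 -> [9, 14, 14, 17, 19]


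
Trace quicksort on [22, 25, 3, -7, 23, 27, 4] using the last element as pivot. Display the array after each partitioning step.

Partition 1: pivot=4 at index 2 -> [3, -7, 4, 25, 23, 27, 22]
Partition 2: pivot=-7 at index 0 -> [-7, 3, 4, 25, 23, 27, 22]
Partition 3: pivot=22 at index 3 -> [-7, 3, 4, 22, 23, 27, 25]
Partition 4: pivot=25 at index 5 -> [-7, 3, 4, 22, 23, 25, 27]


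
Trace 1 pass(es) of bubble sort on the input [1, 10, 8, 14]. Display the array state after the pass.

After pass 1: [1, 8, 10, 14] (1 swaps)
Total swaps: 1


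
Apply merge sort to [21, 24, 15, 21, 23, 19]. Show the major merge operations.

Divide and conquer:
  Merge [24] + [15] -> [15, 24]
  Merge [21] + [15, 24] -> [15, 21, 24]
  Merge [23] + [19] -> [19, 23]
  Merge [21] + [19, 23] -> [19, 21, 23]
  Merge [15, 21, 24] + [19, 21, 23] -> [15, 19, 21, 21, 23, 24]


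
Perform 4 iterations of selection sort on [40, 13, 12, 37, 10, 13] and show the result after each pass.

Pass 1: Select minimum 10 at index 4, swap -> [10, 13, 12, 37, 40, 13]
Pass 2: Select minimum 12 at index 2, swap -> [10, 12, 13, 37, 40, 13]
Pass 3: Select minimum 13 at index 2, swap -> [10, 12, 13, 37, 40, 13]
Pass 4: Select minimum 13 at index 5, swap -> [10, 12, 13, 13, 40, 37]


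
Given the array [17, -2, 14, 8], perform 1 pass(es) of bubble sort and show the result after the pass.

After pass 1: [-2, 14, 8, 17] (3 swaps)
Total swaps: 3


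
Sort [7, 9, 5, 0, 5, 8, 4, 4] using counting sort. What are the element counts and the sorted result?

Count array: [1, 0, 0, 0, 2, 2, 0, 1, 1, 1]
(count[i] = number of elements equal to i)
Cumulative count: [1, 1, 1, 1, 3, 5, 5, 6, 7, 8]
Sorted: [0, 4, 4, 5, 5, 7, 8, 9]


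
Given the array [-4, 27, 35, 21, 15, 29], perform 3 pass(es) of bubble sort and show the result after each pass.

After pass 1: [-4, 27, 21, 15, 29, 35] (3 swaps)
After pass 2: [-4, 21, 15, 27, 29, 35] (2 swaps)
After pass 3: [-4, 15, 21, 27, 29, 35] (1 swaps)
Total swaps: 6


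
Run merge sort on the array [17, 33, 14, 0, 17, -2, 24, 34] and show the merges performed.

Divide and conquer:
  Merge [17] + [33] -> [17, 33]
  Merge [14] + [0] -> [0, 14]
  Merge [17, 33] + [0, 14] -> [0, 14, 17, 33]
  Merge [17] + [-2] -> [-2, 17]
  Merge [24] + [34] -> [24, 34]
  Merge [-2, 17] + [24, 34] -> [-2, 17, 24, 34]
  Merge [0, 14, 17, 33] + [-2, 17, 24, 34] -> [-2, 0, 14, 17, 17, 24, 33, 34]


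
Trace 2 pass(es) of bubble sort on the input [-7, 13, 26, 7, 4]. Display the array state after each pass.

After pass 1: [-7, 13, 7, 4, 26] (2 swaps)
After pass 2: [-7, 7, 4, 13, 26] (2 swaps)
Total swaps: 4


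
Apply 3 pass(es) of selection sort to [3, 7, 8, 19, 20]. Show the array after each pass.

Pass 1: Select minimum 3 at index 0, swap -> [3, 7, 8, 19, 20]
Pass 2: Select minimum 7 at index 1, swap -> [3, 7, 8, 19, 20]
Pass 3: Select minimum 8 at index 2, swap -> [3, 7, 8, 19, 20]


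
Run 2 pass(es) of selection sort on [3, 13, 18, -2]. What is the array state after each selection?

Pass 1: Select minimum -2 at index 3, swap -> [-2, 13, 18, 3]
Pass 2: Select minimum 3 at index 3, swap -> [-2, 3, 18, 13]


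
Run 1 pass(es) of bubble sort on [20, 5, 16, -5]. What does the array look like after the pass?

After pass 1: [5, 16, -5, 20] (3 swaps)
Total swaps: 3


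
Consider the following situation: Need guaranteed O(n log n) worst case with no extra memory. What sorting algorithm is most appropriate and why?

Best choice: Heapsort
Reason: Heapsort is O(n log n) worst case and sorts in-place; quicksort can degrade to O(n^2)


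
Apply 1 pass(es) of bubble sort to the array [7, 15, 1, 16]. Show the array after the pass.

After pass 1: [7, 1, 15, 16] (1 swaps)
Total swaps: 1


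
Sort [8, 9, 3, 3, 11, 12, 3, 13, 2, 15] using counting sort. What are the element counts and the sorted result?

Count array: [0, 0, 1, 3, 0, 0, 0, 0, 1, 1, 0, 1, 1, 1, 0, 1]
(count[i] = number of elements equal to i)
Cumulative count: [0, 0, 1, 4, 4, 4, 4, 4, 5, 6, 6, 7, 8, 9, 9, 10]
Sorted: [2, 3, 3, 3, 8, 9, 11, 12, 13, 15]


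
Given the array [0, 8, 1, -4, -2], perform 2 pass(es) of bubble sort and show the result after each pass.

After pass 1: [0, 1, -4, -2, 8] (3 swaps)
After pass 2: [0, -4, -2, 1, 8] (2 swaps)
Total swaps: 5


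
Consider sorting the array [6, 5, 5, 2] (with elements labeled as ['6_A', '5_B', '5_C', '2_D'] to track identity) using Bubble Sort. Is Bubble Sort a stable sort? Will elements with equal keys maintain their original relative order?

Trace Bubble Sort on the labeled array (the key is the number; the letter only tracks identity):
  After pass 1: [5_B, 5_C, 2_D, 6_A]
  After pass 2: [5_B, 2_D, 5_C, 6_A]
  After pass 3: [2_D, 5_B, 5_C, 6_A]
Final order: [2_D, 5_B, 5_C, 6_A]
Equal keys:
  value 5: originally 5_B, 5_C; after sorting 5_B, 5_C -> order preserved
All equal keys kept their original relative order. Bubble Sort is stable: it only swaps adjacent elements when the left one is strictly greater, so equal keys never move past each other.
Answer: Stable


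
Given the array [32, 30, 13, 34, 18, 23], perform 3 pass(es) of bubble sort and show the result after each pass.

After pass 1: [30, 13, 32, 18, 23, 34] (4 swaps)
After pass 2: [13, 30, 18, 23, 32, 34] (3 swaps)
After pass 3: [13, 18, 23, 30, 32, 34] (2 swaps)
Total swaps: 9


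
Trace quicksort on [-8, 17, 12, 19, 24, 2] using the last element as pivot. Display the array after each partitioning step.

Partition 1: pivot=2 at index 1 -> [-8, 2, 12, 19, 24, 17]
Partition 2: pivot=17 at index 3 -> [-8, 2, 12, 17, 24, 19]
Partition 3: pivot=19 at index 4 -> [-8, 2, 12, 17, 19, 24]


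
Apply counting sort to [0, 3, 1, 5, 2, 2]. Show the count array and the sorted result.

Count array: [1, 1, 2, 1, 0, 1]
(count[i] = number of elements equal to i)
Cumulative count: [1, 2, 4, 5, 5, 6]
Sorted: [0, 1, 2, 2, 3, 5]


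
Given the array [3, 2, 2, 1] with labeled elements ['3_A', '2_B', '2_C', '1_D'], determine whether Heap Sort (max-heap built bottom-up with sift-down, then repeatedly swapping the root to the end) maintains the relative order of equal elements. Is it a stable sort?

Trace Heap Sort on the labeled array (the key is the number; the letter only tracks identity):
  Build max-heap: [3_A, 2_B, 2_C, 1_D]
  Swap root 3_A to index 3, re-heapify first 3 -> [2_B, 1_D, 2_C, 3_A]
  Swap root 2_B to index 2, re-heapify first 2 -> [2_C, 1_D, 2_B, 3_A]
  Swap root 2_C to index 1, re-heapify first 1 -> [1_D, 2_C, 2_B, 3_A]
Final order: [1_D, 2_C, 2_B, 3_A]
Equal keys:
  value 2: originally 2_B, 2_C; after sorting 2_C, 2_B -> order changed
Equal keys were reordered, so Heap Sort is not stable: heap construction and root-to-end swaps move elements without regard to the original order of equal keys. (One such input is enough; an unstable sort may happen to preserve order on other inputs, but it gives no guarantee.)
Answer: Not stable


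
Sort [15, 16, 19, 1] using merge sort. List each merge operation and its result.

Divide and conquer:
  Merge [15] + [16] -> [15, 16]
  Merge [19] + [1] -> [1, 19]
  Merge [15, 16] + [1, 19] -> [1, 15, 16, 19]


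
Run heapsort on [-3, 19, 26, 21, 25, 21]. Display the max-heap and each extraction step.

Build heap: [26, 25, 21, 21, 19, -3]
Extract 26: [25, 21, 21, -3, 19, 26]
Extract 25: [21, 19, 21, -3, 25, 26]
Extract 21: [21, 19, -3, 21, 25, 26]
Extract 21: [19, -3, 21, 21, 25, 26]
Extract 19: [-3, 19, 21, 21, 25, 26]


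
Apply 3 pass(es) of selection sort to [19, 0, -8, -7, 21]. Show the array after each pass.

Pass 1: Select minimum -8 at index 2, swap -> [-8, 0, 19, -7, 21]
Pass 2: Select minimum -7 at index 3, swap -> [-8, -7, 19, 0, 21]
Pass 3: Select minimum 0 at index 3, swap -> [-8, -7, 0, 19, 21]


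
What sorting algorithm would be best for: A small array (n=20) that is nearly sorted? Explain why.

Best choice: Insertion sort
Reason: Insertion sort is O(n) for nearly sorted arrays and has low overhead


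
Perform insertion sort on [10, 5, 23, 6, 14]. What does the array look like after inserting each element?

First element 10 is already 'sorted'
Insert 5: shifted 1 elements -> [5, 10, 23, 6, 14]
Insert 23: shifted 0 elements -> [5, 10, 23, 6, 14]
Insert 6: shifted 2 elements -> [5, 6, 10, 23, 14]
Insert 14: shifted 1 elements -> [5, 6, 10, 14, 23]


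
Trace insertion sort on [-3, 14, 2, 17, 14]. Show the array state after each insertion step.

First element -3 is already 'sorted'
Insert 14: shifted 0 elements -> [-3, 14, 2, 17, 14]
Insert 2: shifted 1 elements -> [-3, 2, 14, 17, 14]
Insert 17: shifted 0 elements -> [-3, 2, 14, 17, 14]
Insert 14: shifted 1 elements -> [-3, 2, 14, 14, 17]


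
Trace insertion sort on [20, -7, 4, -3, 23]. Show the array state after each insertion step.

First element 20 is already 'sorted'
Insert -7: shifted 1 elements -> [-7, 20, 4, -3, 23]
Insert 4: shifted 1 elements -> [-7, 4, 20, -3, 23]
Insert -3: shifted 2 elements -> [-7, -3, 4, 20, 23]
Insert 23: shifted 0 elements -> [-7, -3, 4, 20, 23]


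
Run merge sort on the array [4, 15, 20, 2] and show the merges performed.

Divide and conquer:
  Merge [4] + [15] -> [4, 15]
  Merge [20] + [2] -> [2, 20]
  Merge [4, 15] + [2, 20] -> [2, 4, 15, 20]


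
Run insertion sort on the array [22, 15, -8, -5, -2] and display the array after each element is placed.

First element 22 is already 'sorted'
Insert 15: shifted 1 elements -> [15, 22, -8, -5, -2]
Insert -8: shifted 2 elements -> [-8, 15, 22, -5, -2]
Insert -5: shifted 2 elements -> [-8, -5, 15, 22, -2]
Insert -2: shifted 2 elements -> [-8, -5, -2, 15, 22]


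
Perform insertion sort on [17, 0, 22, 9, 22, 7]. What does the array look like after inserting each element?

First element 17 is already 'sorted'
Insert 0: shifted 1 elements -> [0, 17, 22, 9, 22, 7]
Insert 22: shifted 0 elements -> [0, 17, 22, 9, 22, 7]
Insert 9: shifted 2 elements -> [0, 9, 17, 22, 22, 7]
Insert 22: shifted 0 elements -> [0, 9, 17, 22, 22, 7]
Insert 7: shifted 4 elements -> [0, 7, 9, 17, 22, 22]


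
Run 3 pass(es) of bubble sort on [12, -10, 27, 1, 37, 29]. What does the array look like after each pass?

After pass 1: [-10, 12, 1, 27, 29, 37] (3 swaps)
After pass 2: [-10, 1, 12, 27, 29, 37] (1 swaps)
After pass 3: [-10, 1, 12, 27, 29, 37] (0 swaps)
Total swaps: 4


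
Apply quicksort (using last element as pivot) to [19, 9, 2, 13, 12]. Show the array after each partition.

Partition 1: pivot=12 at index 2 -> [9, 2, 12, 13, 19]
Partition 2: pivot=2 at index 0 -> [2, 9, 12, 13, 19]
Partition 3: pivot=19 at index 4 -> [2, 9, 12, 13, 19]


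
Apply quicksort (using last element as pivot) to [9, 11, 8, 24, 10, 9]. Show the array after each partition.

Partition 1: pivot=9 at index 2 -> [9, 8, 9, 24, 10, 11]
Partition 2: pivot=8 at index 0 -> [8, 9, 9, 24, 10, 11]
Partition 3: pivot=11 at index 4 -> [8, 9, 9, 10, 11, 24]


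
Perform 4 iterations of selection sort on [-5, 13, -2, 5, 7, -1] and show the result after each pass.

Pass 1: Select minimum -5 at index 0, swap -> [-5, 13, -2, 5, 7, -1]
Pass 2: Select minimum -2 at index 2, swap -> [-5, -2, 13, 5, 7, -1]
Pass 3: Select minimum -1 at index 5, swap -> [-5, -2, -1, 5, 7, 13]
Pass 4: Select minimum 5 at index 3, swap -> [-5, -2, -1, 5, 7, 13]


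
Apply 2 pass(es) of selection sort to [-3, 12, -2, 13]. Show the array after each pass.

Pass 1: Select minimum -3 at index 0, swap -> [-3, 12, -2, 13]
Pass 2: Select minimum -2 at index 2, swap -> [-3, -2, 12, 13]


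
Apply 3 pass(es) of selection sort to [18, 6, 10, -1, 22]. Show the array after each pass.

Pass 1: Select minimum -1 at index 3, swap -> [-1, 6, 10, 18, 22]
Pass 2: Select minimum 6 at index 1, swap -> [-1, 6, 10, 18, 22]
Pass 3: Select minimum 10 at index 2, swap -> [-1, 6, 10, 18, 22]


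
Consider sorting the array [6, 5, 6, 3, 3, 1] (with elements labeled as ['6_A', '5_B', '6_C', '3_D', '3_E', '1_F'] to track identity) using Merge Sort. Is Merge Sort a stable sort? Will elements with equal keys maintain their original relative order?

Trace Merge Sort on the labeled array (the key is the number; the letter only tracks identity):
  Merge [5_B] + [6_C] -> [5_B, 6_C]
  Merge [6_A] + [5_B, 6_C] -> [5_B, 6_A, 6_C]
  Merge [3_E] + [1_F] -> [1_F, 3_E]
  Merge [3_D] + [1_F, 3_E] -> [1_F, 3_D, 3_E]
  Merge [5_B, 6_A, 6_C] + [1_F, 3_D, 3_E] -> [1_F, 3_D, 3_E, 5_B, 6_A, 6_C]
Final order: [1_F, 3_D, 3_E, 5_B, 6_A, 6_C]
Equal keys:
  value 3: originally 3_D, 3_E; after sorting 3_D, 3_E -> order preserved
  value 6: originally 6_A, 6_C; after sorting 6_A, 6_C -> order preserved
All equal keys kept their original relative order. Merge Sort is stable: when the heads of the two halves are equal the merge takes from the left half first.
Answer: Stable


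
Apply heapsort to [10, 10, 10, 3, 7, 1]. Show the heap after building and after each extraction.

Build heap: [10, 10, 10, 3, 7, 1]
Extract 10: [10, 7, 10, 3, 1, 10]
Extract 10: [10, 7, 1, 3, 10, 10]
Extract 10: [7, 3, 1, 10, 10, 10]
Extract 7: [3, 1, 7, 10, 10, 10]
Extract 3: [1, 3, 7, 10, 10, 10]


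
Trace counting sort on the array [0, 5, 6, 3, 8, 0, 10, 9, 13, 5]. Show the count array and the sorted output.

Count array: [2, 0, 0, 1, 0, 2, 1, 0, 1, 1, 1, 0, 0, 1]
(count[i] = number of elements equal to i)
Cumulative count: [2, 2, 2, 3, 3, 5, 6, 6, 7, 8, 9, 9, 9, 10]
Sorted: [0, 0, 3, 5, 5, 6, 8, 9, 10, 13]


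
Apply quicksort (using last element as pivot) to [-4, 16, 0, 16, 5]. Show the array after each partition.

Partition 1: pivot=5 at index 2 -> [-4, 0, 5, 16, 16]
Partition 2: pivot=0 at index 1 -> [-4, 0, 5, 16, 16]
Partition 3: pivot=16 at index 4 -> [-4, 0, 5, 16, 16]


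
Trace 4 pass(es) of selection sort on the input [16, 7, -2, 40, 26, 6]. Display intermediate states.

Pass 1: Select minimum -2 at index 2, swap -> [-2, 7, 16, 40, 26, 6]
Pass 2: Select minimum 6 at index 5, swap -> [-2, 6, 16, 40, 26, 7]
Pass 3: Select minimum 7 at index 5, swap -> [-2, 6, 7, 40, 26, 16]
Pass 4: Select minimum 16 at index 5, swap -> [-2, 6, 7, 16, 26, 40]


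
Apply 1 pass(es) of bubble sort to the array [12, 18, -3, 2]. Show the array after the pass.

After pass 1: [12, -3, 2, 18] (2 swaps)
Total swaps: 2


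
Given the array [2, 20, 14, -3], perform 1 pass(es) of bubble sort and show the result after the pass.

After pass 1: [2, 14, -3, 20] (2 swaps)
Total swaps: 2


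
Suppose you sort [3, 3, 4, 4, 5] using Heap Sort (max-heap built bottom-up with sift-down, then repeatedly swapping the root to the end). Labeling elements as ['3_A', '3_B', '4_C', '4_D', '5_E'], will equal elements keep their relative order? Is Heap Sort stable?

Trace Heap Sort on the labeled array (the key is the number; the letter only tracks identity):
  Build max-heap: [5_E, 4_D, 4_C, 3_A, 3_B]
  Swap root 5_E to index 4, re-heapify first 4 -> [4_D, 3_B, 4_C, 3_A, 5_E]
  Swap root 4_D to index 3, re-heapify first 3 -> [4_C, 3_B, 3_A, 4_D, 5_E]
  Swap root 4_C to index 2, re-heapify first 2 -> [3_A, 3_B, 4_C, 4_D, 5_E]
  Swap root 3_A to index 1, re-heapify first 1 -> [3_B, 3_A, 4_C, 4_D, 5_E]
Final order: [3_B, 3_A, 4_C, 4_D, 5_E]
Equal keys:
  value 3: originally 3_A, 3_B; after sorting 3_B, 3_A -> order changed
  value 4: originally 4_C, 4_D; after sorting 4_C, 4_D -> order preserved
Equal keys were reordered, so Heap Sort is not stable: heap construction and root-to-end swaps move elements without regard to the original order of equal keys. (One such input is enough; an unstable sort may happen to preserve order on other inputs, but it gives no guarantee.)
Answer: Not stable


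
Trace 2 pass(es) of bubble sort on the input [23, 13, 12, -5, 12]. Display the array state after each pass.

After pass 1: [13, 12, -5, 12, 23] (4 swaps)
After pass 2: [12, -5, 12, 13, 23] (3 swaps)
Total swaps: 7


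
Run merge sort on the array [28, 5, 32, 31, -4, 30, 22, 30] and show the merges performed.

Divide and conquer:
  Merge [28] + [5] -> [5, 28]
  Merge [32] + [31] -> [31, 32]
  Merge [5, 28] + [31, 32] -> [5, 28, 31, 32]
  Merge [-4] + [30] -> [-4, 30]
  Merge [22] + [30] -> [22, 30]
  Merge [-4, 30] + [22, 30] -> [-4, 22, 30, 30]
  Merge [5, 28, 31, 32] + [-4, 22, 30, 30] -> [-4, 5, 22, 28, 30, 30, 31, 32]


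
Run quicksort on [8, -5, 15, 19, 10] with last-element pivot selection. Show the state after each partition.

Partition 1: pivot=10 at index 2 -> [8, -5, 10, 19, 15]
Partition 2: pivot=-5 at index 0 -> [-5, 8, 10, 19, 15]
Partition 3: pivot=15 at index 3 -> [-5, 8, 10, 15, 19]


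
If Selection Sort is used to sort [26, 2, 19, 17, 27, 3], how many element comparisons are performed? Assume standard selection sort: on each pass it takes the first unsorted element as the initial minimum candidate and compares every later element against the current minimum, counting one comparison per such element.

Pass 1: scan indices 1..5 for the minimum = 5 comparison(s); min is 2, place at index 0 -> [2, 26, 19, 17, 27, 3]
Pass 2: scan indices 2..5 for the minimum = 4 comparison(s); min is 3, place at index 1 -> [2, 3, 19, 17, 27, 26]
Pass 3: scan indices 3..5 for the minimum = 3 comparison(s); min is 17, place at index 2 -> [2, 3, 17, 19, 27, 26]
Pass 4: scan indices 4..5 for the minimum = 2 comparison(s); min is 19, place at index 3 -> [2, 3, 17, 19, 27, 26]
Pass 5: scan indices 5..5 for the minimum = 1 comparison(s); min is 26, place at index 4 -> [2, 3, 17, 19, 26, 27]
Selection sort always scans the whole unsorted suffix, so the count is (n-1) + (n-2) + ... + 1 = n(n-1)/2 = 6*5/2 = 15 regardless of the input order.
Total comparisons: 5 + 4 + 3 + 2 + 1 = 15


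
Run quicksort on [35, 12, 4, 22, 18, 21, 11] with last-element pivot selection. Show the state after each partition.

Partition 1: pivot=11 at index 1 -> [4, 11, 35, 22, 18, 21, 12]
Partition 2: pivot=12 at index 2 -> [4, 11, 12, 22, 18, 21, 35]
Partition 3: pivot=35 at index 6 -> [4, 11, 12, 22, 18, 21, 35]
Partition 4: pivot=21 at index 4 -> [4, 11, 12, 18, 21, 22, 35]


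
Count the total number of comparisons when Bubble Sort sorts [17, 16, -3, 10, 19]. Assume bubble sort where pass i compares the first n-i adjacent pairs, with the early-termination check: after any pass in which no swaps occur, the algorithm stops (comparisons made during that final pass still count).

Pass 1: compare adjacent pairs (0,1)..(3,4) = 4 comparison(s), 3 swap(s) -> [16, -3, 10, 17, 19]
Pass 2: compare adjacent pairs (0,1)..(2,3) = 3 comparison(s), 2 swap(s) -> [-3, 10, 16, 17, 19]
Pass 3: compare adjacent pairs (0,1)..(1,2) = 2 comparison(s), 0 swap(s) -> [-3, 10, 16, 17, 19]
No swaps in this pass, so bubble sort stops here.
Total comparisons: 4 + 3 + 2 = 9


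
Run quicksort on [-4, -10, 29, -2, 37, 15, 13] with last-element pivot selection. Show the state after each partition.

Partition 1: pivot=13 at index 3 -> [-4, -10, -2, 13, 37, 15, 29]
Partition 2: pivot=-2 at index 2 -> [-4, -10, -2, 13, 37, 15, 29]
Partition 3: pivot=-10 at index 0 -> [-10, -4, -2, 13, 37, 15, 29]
Partition 4: pivot=29 at index 5 -> [-10, -4, -2, 13, 15, 29, 37]


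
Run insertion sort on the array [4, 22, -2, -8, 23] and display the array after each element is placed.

First element 4 is already 'sorted'
Insert 22: shifted 0 elements -> [4, 22, -2, -8, 23]
Insert -2: shifted 2 elements -> [-2, 4, 22, -8, 23]
Insert -8: shifted 3 elements -> [-8, -2, 4, 22, 23]
Insert 23: shifted 0 elements -> [-8, -2, 4, 22, 23]


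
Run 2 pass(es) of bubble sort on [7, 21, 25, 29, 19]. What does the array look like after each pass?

After pass 1: [7, 21, 25, 19, 29] (1 swaps)
After pass 2: [7, 21, 19, 25, 29] (1 swaps)
Total swaps: 2


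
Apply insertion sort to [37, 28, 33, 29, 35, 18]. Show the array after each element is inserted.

First element 37 is already 'sorted'
Insert 28: shifted 1 elements -> [28, 37, 33, 29, 35, 18]
Insert 33: shifted 1 elements -> [28, 33, 37, 29, 35, 18]
Insert 29: shifted 2 elements -> [28, 29, 33, 37, 35, 18]
Insert 35: shifted 1 elements -> [28, 29, 33, 35, 37, 18]
Insert 18: shifted 5 elements -> [18, 28, 29, 33, 35, 37]


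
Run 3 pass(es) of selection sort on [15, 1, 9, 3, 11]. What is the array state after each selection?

Pass 1: Select minimum 1 at index 1, swap -> [1, 15, 9, 3, 11]
Pass 2: Select minimum 3 at index 3, swap -> [1, 3, 9, 15, 11]
Pass 3: Select minimum 9 at index 2, swap -> [1, 3, 9, 15, 11]


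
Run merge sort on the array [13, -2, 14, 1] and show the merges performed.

Divide and conquer:
  Merge [13] + [-2] -> [-2, 13]
  Merge [14] + [1] -> [1, 14]
  Merge [-2, 13] + [1, 14] -> [-2, 1, 13, 14]


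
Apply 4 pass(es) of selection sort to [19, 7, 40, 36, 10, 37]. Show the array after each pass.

Pass 1: Select minimum 7 at index 1, swap -> [7, 19, 40, 36, 10, 37]
Pass 2: Select minimum 10 at index 4, swap -> [7, 10, 40, 36, 19, 37]
Pass 3: Select minimum 19 at index 4, swap -> [7, 10, 19, 36, 40, 37]
Pass 4: Select minimum 36 at index 3, swap -> [7, 10, 19, 36, 40, 37]


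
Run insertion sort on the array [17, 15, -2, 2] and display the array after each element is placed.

First element 17 is already 'sorted'
Insert 15: shifted 1 elements -> [15, 17, -2, 2]
Insert -2: shifted 2 elements -> [-2, 15, 17, 2]
Insert 2: shifted 2 elements -> [-2, 2, 15, 17]
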